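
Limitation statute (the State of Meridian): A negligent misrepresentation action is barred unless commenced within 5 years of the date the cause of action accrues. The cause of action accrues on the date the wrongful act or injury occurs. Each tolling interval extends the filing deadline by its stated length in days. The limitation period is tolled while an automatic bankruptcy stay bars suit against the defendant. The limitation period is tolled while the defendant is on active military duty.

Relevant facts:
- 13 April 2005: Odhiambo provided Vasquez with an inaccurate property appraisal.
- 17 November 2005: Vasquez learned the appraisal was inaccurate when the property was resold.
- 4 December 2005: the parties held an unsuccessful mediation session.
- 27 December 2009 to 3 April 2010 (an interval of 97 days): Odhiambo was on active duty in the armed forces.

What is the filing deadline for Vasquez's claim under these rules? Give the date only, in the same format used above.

19 July 2010

Accrual is governed by the date of the act, so the period began to run on 13 April 2005; the later discovery on 17 November 2005 is irrelevant under the stated rule.
Adding the 5 years base period to 13 April 2005 gives a deadline of 13 April 2010, before any tolling.
The period was tolled for 97 days by the defendant's active military service (27 December 2009 to 3 April 2010), pushing the deadline to 19 July 2010.
None of the other events listed affects the running of the period under the stated rules.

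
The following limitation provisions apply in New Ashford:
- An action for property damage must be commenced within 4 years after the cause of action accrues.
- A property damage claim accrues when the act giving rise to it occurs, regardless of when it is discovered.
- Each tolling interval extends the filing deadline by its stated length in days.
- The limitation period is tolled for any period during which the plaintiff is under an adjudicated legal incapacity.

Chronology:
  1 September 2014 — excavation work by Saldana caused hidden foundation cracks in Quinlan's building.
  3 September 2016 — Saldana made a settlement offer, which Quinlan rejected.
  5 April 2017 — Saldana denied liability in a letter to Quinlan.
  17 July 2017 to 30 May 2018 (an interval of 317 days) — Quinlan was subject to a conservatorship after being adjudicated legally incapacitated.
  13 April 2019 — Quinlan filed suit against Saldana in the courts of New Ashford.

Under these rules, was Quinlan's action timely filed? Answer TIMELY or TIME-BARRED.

TIMELY

The cause of action accrued on 1 September 2014, the date of the act.
4 years from 1 September 2014 is 1 September 2018.
The plaintiff's legal incapacity from 17 July 2017 to 30 May 2018 tolled the period for 317 days, extending the deadline to 15 July 2019.
Nothing else in the chronology tolls or restarts the period.
The 13 April 2019 filing precedes the 15 July 2019 deadline; the claim is timely.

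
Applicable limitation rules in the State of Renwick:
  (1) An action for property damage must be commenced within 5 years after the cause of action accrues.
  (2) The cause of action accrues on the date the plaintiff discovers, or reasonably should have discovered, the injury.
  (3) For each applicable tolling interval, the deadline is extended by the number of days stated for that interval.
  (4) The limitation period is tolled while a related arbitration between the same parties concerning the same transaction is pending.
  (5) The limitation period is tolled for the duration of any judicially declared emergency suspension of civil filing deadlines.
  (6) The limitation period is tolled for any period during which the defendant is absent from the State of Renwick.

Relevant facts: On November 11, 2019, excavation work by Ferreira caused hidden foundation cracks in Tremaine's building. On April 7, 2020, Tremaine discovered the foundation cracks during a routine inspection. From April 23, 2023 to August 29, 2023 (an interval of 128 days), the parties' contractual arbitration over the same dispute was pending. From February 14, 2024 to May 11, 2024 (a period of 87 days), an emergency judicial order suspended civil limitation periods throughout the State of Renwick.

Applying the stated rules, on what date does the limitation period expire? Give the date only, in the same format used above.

November 8, 2025

Under the discovery rule, the claim accrued on April 7, 2020, when Tremaine discovered the injury — not on the November 11, 2019 date of the underlying act.
Adding the 5 years base period to April 7, 2020 gives a deadline of April 7, 2025, before any tolling.
The period was tolled for 128 days by the pending related arbitration (April 23, 2023 to August 29, 2023), pushing the deadline to August 13, 2025.
Because the emergency suspension of filing deadlines ran from February 14, 2024 to May 11, 2024, the deadline is extended by 87 days to November 8, 2025.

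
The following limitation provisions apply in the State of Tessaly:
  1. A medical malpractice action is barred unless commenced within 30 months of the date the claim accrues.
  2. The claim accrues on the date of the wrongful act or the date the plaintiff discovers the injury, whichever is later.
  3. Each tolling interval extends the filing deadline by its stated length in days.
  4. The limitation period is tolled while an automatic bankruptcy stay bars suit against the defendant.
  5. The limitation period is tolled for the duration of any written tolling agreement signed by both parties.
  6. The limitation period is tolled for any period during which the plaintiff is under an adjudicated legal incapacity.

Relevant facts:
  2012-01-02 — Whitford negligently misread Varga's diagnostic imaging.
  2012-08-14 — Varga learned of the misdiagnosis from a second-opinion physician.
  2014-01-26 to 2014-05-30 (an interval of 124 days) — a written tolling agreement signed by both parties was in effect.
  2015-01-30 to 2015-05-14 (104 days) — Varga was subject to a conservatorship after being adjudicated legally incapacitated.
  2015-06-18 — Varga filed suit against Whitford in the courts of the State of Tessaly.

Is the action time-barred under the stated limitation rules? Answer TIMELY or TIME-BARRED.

Taking the later of the act (2012-01-02) and discovery (2012-08-14), the claim accrued on 2012-08-14.
30 months from 2012-08-14 is 2015-02-14.
The period was tolled for 124 days by the written tolling agreement (2014-01-26 to 2014-05-30), pushing the deadline to 2015-06-18.
Because the plaintiff's legal incapacity ran from 2015-01-30 to 2015-05-14, the deadline is extended by 104 days to 2015-09-30.
The 2015-06-18 filing precedes the 2015-09-30 deadline; the claim is timely.

TIMELY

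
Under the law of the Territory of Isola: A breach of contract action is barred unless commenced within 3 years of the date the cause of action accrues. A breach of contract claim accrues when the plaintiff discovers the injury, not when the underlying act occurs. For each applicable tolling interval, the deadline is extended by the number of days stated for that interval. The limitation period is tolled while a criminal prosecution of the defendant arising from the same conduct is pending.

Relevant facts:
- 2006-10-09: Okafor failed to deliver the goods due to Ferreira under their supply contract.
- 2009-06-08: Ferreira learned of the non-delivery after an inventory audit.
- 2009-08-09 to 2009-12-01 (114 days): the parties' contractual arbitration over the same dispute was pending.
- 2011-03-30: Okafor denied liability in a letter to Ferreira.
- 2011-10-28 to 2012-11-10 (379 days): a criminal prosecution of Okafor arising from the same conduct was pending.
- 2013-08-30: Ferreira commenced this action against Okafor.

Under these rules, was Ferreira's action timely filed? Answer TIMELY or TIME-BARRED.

TIME-BARRED

Under the discovery rule, the claim accrued on 2009-06-08, when Ferreira discovered the injury — not on the 2006-10-09 date of the underlying act.
Adding the 3 years base period to 2009-06-08 gives a deadline of 2012-06-08, before any tolling.
The pending criminal prosecution from 2011-10-28 to 2012-11-10 tolled the period for 379 days, extending the deadline to 2013-06-22.
Although a pending arbitration ran from 2009-08-09 to 2009-12-01, the stated rules do not make that a tolling event, so it is disregarded.
The other events in the timeline have no effect on the limitation period under the stated rules.
Ferreira filed on 2013-08-30, after the 2013-06-22 deadline, so the action is time-barred.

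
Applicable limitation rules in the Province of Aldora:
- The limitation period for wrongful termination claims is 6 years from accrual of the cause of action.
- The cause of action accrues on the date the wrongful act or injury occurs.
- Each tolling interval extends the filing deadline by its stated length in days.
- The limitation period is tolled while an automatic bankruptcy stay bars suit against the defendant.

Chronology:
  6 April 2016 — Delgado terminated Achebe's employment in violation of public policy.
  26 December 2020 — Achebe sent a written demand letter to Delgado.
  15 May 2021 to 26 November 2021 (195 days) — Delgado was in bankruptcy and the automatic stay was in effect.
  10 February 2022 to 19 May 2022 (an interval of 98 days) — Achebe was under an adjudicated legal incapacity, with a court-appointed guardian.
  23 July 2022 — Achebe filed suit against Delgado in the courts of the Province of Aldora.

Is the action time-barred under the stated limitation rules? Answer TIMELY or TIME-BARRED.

TIMELY

The cause of action accrued on 6 April 2016, the date of the act.
The untolled deadline — 6 years after 6 April 2016 — is 6 April 2022.
The period was tolled for 195 days by the automatic bankruptcy stay (15 May 2021 to 26 November 2021), pushing the deadline to 18 October 2022.
No stated provision tolls the period for the plaintiff's incapacity, so the interval from 10 February 2022 to 19 May 2022 has no effect on the deadline.
None of the other events listed affects the running of the period under the stated rules.
The 23 July 2022 filing precedes the 18 October 2022 deadline; the claim is timely.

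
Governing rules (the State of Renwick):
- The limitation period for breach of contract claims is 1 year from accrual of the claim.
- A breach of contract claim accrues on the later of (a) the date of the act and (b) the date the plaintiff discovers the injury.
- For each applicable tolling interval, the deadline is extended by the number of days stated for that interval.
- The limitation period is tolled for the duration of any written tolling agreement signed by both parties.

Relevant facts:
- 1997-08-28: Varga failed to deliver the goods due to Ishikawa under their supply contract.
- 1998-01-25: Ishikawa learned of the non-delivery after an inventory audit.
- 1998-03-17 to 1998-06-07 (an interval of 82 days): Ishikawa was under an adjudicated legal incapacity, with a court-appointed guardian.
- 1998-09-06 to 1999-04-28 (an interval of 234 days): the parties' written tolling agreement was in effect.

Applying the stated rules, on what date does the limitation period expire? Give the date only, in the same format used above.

Taking the later of the act (1997-08-28) and discovery (1998-01-25), the claim accrued on 1998-01-25.
The untolled deadline — 1 year after 1998-01-25 — is 1999-01-25.
Because the written tolling agreement ran from 1998-09-06 to 1999-04-28, the deadline is extended by 234 days to 1999-09-16.
No stated provision tolls the period for the plaintiff's incapacity, so the interval from 1998-03-17 to 1998-06-07 has no effect on the deadline.

1999-09-16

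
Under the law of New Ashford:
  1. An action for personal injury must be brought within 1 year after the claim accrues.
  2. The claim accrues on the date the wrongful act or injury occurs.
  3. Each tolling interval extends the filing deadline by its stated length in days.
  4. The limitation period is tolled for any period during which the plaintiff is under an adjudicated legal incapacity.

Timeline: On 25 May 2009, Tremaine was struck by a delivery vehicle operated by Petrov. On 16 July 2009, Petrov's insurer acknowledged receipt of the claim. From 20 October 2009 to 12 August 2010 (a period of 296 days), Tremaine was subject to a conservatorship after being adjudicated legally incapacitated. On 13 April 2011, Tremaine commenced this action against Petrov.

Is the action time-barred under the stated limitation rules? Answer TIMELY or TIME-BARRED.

The claim accrued on 25 May 2009, when the wrongful act occurred.
1 year from 25 May 2009 is 25 May 2010.
The plaintiff's legal incapacity from 20 October 2009 to 12 August 2010 tolled the period for 296 days, extending the deadline to 17 March 2011.
Nothing else in the chronology tolls or restarts the period.
The 13 April 2011 filing falls after the 17 March 2011 deadline; the claim is time-barred.

TIME-BARRED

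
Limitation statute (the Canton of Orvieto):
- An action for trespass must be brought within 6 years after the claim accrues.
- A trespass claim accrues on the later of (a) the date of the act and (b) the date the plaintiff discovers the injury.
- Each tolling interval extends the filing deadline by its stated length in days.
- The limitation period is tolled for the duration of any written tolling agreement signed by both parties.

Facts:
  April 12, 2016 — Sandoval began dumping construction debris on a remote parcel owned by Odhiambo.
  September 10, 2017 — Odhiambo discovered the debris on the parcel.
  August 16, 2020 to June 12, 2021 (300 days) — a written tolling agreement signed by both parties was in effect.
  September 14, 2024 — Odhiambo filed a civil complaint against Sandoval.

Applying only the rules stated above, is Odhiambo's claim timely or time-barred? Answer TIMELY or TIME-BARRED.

Because discovery on September 10, 2017 post-dates the April 12, 2016 act, accrual under the later-of rule falls on September 10, 2017.
Adding the 6 years base period to September 10, 2017 gives a deadline of September 10, 2023, before any tolling.
Because the written tolling agreement ran from August 16, 2020 to June 12, 2021, the deadline is extended by 300 days to July 6, 2024.
Odhiambo filed on September 14, 2024, after the July 6, 2024 deadline, so the action is time-barred.

TIME-BARRED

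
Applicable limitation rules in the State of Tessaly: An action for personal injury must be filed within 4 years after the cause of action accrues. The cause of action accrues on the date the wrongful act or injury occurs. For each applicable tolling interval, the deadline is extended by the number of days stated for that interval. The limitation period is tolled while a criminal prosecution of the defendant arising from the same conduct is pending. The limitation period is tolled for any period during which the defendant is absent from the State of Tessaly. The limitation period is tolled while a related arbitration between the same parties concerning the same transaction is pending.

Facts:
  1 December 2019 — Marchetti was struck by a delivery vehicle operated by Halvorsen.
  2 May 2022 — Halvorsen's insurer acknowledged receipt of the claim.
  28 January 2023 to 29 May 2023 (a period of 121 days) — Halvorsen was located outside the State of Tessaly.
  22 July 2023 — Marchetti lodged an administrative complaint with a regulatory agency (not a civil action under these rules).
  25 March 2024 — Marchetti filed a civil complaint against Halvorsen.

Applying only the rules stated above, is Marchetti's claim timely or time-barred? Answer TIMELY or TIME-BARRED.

TIMELY

The limitation period began to run on 1 December 2019.
4 years from 1 December 2019 is 1 December 2023.
The period was tolled for 121 days by the defendant's absence from the jurisdiction (28 January 2023 to 29 May 2023), pushing the deadline to 31 March 2024.
None of the other events listed affects the running of the period under the stated rules.
The 25 March 2024 filing precedes the 31 March 2024 deadline; the claim is timely.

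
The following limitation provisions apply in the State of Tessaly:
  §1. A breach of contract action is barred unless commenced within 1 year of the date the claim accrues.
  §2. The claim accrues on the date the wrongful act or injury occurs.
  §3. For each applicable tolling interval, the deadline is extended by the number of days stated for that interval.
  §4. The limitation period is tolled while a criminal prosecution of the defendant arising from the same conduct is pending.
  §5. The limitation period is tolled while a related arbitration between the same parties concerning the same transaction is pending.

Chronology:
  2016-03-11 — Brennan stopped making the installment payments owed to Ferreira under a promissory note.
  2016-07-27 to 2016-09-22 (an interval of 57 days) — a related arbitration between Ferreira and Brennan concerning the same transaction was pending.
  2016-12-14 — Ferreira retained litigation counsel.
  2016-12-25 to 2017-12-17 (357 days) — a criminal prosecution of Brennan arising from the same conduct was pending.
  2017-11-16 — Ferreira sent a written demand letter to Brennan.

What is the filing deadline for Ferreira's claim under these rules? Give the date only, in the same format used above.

2018-04-29

The claim accrued on 2016-03-11, when the wrongful act occurred.
The untolled deadline — 1 year after 2016-03-11 — is 2017-03-11.
The pending related arbitration from 2016-07-27 to 2016-09-22 tolled the period for 57 days, extending the deadline to 2017-05-07.
Because the pending criminal prosecution ran from 2016-12-25 to 2017-12-17, the deadline is extended by 357 days to 2018-04-29.
The other events in the timeline have no effect on the limitation period under the stated rules.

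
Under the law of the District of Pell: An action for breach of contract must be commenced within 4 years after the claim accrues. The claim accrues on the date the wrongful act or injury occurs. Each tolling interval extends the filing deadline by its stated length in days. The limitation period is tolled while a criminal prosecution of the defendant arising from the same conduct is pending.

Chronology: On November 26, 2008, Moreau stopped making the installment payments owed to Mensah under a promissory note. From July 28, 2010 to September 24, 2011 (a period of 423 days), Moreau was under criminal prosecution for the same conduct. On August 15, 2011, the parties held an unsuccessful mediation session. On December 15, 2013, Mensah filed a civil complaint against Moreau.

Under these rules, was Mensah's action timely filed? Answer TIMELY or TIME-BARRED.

TIMELY

The claim accrued on November 26, 2008, the date of the act.
Adding the 4 years base period to November 26, 2008 gives a deadline of November 26, 2012, before any tolling.
Because the pending criminal prosecution ran from July 28, 2010 to September 24, 2011, the deadline is extended by 423 days to January 23, 2014.
None of the other events listed affects the running of the period under the stated rules.
The December 15, 2013 filing precedes the January 23, 2014 deadline; the claim is timely.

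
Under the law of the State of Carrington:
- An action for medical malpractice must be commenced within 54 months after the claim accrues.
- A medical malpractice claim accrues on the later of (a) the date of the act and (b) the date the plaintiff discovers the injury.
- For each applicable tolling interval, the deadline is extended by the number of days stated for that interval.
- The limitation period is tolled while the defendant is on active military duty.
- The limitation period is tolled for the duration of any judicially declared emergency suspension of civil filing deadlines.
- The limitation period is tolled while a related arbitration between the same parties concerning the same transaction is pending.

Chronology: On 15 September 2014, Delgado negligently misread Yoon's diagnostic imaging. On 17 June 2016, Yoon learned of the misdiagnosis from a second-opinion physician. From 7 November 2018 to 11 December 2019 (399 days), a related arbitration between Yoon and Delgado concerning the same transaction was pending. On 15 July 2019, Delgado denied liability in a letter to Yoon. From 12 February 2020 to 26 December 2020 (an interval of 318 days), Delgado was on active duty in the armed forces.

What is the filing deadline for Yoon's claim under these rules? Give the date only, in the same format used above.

4 December 2022

Taking the later of the act (15 September 2014) and discovery (17 June 2016), the claim accrued on 17 June 2016.
The untolled deadline — 54 months after 17 June 2016 — is 17 December 2020.
The period was tolled for 399 days by the pending related arbitration (7 November 2018 to 11 December 2019), pushing the deadline to 20 January 2022.
Because the defendant's active military service ran from 12 February 2020 to 26 December 2020, the deadline is extended by 318 days to 4 December 2022.
The other events in the timeline have no effect on the limitation period under the stated rules.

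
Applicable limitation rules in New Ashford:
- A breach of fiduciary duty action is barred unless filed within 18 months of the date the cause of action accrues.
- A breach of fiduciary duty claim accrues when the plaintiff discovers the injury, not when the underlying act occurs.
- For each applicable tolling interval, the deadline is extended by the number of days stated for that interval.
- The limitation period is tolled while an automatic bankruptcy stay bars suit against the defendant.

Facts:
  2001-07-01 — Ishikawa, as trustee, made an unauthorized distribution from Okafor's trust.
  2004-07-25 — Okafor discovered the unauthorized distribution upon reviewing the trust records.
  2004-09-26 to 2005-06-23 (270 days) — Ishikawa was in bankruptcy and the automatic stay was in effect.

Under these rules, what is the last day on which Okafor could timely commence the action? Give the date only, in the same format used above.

2006-10-22

The claim did not accrue until Okafor discovered the injury on 2004-07-25; the 2001-07-01 act date does not start the clock under the stated rule.
The untolled deadline — 18 months after 2004-07-25 — is 2006-01-25.
The period was tolled for 270 days by the automatic bankruptcy stay (2004-09-26 to 2005-06-23), pushing the deadline to 2006-10-22.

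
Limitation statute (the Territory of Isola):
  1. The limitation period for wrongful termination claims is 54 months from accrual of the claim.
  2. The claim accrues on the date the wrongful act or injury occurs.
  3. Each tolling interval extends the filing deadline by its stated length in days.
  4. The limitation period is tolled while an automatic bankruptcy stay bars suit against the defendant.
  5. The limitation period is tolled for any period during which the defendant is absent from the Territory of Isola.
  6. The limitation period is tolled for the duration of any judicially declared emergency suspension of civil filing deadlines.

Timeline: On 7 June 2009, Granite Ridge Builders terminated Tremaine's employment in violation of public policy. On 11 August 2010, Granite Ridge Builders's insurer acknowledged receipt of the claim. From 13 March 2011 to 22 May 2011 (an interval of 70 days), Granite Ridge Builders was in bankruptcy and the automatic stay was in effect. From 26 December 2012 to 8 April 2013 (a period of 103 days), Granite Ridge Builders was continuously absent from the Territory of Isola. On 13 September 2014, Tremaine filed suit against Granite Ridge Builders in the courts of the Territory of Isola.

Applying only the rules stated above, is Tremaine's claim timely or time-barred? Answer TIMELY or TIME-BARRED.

The limitation period began to run on 7 June 2009.
The untolled deadline — 54 months after 7 June 2009 — is 7 December 2013.
The automatic bankruptcy stay from 13 March 2011 to 22 May 2011 tolled the period for 70 days, extending the deadline to 15 February 2014.
The defendant's absence from the jurisdiction from 26 December 2012 to 8 April 2013 tolled the period for 103 days, extending the deadline to 29 May 2014.
None of the other events listed affects the running of the period under the stated rules.
The 13 September 2014 filing falls after the 29 May 2014 deadline; the claim is time-barred.

TIME-BARRED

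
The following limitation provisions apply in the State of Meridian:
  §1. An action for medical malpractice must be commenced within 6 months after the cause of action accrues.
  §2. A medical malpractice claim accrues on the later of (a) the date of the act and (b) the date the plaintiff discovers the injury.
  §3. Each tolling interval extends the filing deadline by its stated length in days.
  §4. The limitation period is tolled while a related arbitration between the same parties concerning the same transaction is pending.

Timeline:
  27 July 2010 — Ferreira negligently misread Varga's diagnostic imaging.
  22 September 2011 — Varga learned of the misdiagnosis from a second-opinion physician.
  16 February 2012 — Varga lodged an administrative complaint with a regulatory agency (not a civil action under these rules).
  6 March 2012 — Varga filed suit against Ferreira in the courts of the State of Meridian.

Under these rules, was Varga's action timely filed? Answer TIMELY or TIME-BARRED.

TIMELY

Because discovery on 22 September 2011 post-dates the 27 July 2010 act, accrual under the later-of rule falls on 22 September 2011.
The untolled deadline — 6 months after 22 September 2011 — is 22 March 2012.
Nothing else in the chronology tolls or restarts the period.
Filing on 6 March 2012 beat the 22 March 2012 deadline — the action is timely.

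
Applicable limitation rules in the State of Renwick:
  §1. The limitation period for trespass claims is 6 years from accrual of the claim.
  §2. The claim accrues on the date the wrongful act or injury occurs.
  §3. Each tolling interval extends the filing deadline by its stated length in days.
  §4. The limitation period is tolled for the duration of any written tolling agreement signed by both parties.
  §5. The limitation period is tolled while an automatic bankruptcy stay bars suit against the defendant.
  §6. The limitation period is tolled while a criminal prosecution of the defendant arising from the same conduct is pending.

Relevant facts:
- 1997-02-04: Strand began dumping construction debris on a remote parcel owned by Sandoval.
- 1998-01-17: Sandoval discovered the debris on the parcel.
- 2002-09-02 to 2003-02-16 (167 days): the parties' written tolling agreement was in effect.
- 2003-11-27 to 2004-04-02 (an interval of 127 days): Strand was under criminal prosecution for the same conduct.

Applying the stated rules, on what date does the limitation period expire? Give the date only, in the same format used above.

The claim accrued on 1997-02-04, when the wrongful act occurred; under the stated occurrence rule the 1998-01-17 discovery does not delay accrual.
6 years from 1997-02-04 is 2003-02-04.
The period was tolled for 167 days by the written tolling agreement (2002-09-02 to 2003-02-16), pushing the deadline to 2003-07-21.
The pending criminal prosecution from 2003-11-27 to 2004-04-02 began after the period had already run on 2003-07-21, so it has no tolling effect.

2003-07-21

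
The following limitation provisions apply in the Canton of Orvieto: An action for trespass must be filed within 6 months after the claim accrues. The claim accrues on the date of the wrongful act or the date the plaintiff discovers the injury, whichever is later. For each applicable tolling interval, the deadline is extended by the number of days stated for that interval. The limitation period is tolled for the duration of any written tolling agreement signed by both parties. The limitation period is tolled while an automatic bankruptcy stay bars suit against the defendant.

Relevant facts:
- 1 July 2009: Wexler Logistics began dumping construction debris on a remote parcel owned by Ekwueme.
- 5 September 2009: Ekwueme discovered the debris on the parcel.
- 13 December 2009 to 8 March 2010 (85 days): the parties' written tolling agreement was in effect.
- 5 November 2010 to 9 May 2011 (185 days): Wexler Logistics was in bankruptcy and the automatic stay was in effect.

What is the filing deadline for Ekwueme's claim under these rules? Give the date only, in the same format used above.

Taking the later of the act (1 July 2009) and discovery (5 September 2009), the claim accrued on 5 September 2009.
The untolled deadline — 6 months after 5 September 2009 — is 5 March 2010.
Because the written tolling agreement ran from 13 December 2009 to 8 March 2010, the deadline is extended by 85 days to 29 May 2010.
The automatic bankruptcy stay starting 5 November 2010 came too late — the period had run on 29 May 2010 — and so does not extend the deadline.

29 May 2010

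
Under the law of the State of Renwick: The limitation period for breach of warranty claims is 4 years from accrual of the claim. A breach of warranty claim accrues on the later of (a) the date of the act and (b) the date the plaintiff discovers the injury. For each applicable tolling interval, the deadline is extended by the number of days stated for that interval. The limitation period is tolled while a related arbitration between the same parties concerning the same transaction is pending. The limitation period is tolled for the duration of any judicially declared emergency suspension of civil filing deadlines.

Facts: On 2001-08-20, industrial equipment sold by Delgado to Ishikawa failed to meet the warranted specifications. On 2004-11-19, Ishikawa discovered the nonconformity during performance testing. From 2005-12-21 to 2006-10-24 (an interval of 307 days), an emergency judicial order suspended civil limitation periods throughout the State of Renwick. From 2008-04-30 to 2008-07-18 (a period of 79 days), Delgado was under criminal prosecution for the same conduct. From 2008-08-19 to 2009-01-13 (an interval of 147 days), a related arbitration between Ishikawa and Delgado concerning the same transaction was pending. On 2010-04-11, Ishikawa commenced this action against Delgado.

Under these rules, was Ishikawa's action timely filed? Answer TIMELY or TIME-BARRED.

TIME-BARRED

Taking the later of the act (2001-08-20) and discovery (2004-11-19), the claim accrued on 2004-11-19.
4 years from 2004-11-19 is 2008-11-19.
Because the emergency suspension of filing deadlines ran from 2005-12-21 to 2006-10-24, the deadline is extended by 307 days to 2009-09-22.
The pending related arbitration from 2008-08-19 to 2009-01-13 tolled the period for 147 days, extending the deadline to 2010-02-16.
The pending criminal prosecution from 2008-04-30 to 2008-07-18 does not toll the period, because no stated rule makes a criminal prosecution a tolling event.
The 2010-04-11 filing falls after the 2010-02-16 deadline; the claim is time-barred.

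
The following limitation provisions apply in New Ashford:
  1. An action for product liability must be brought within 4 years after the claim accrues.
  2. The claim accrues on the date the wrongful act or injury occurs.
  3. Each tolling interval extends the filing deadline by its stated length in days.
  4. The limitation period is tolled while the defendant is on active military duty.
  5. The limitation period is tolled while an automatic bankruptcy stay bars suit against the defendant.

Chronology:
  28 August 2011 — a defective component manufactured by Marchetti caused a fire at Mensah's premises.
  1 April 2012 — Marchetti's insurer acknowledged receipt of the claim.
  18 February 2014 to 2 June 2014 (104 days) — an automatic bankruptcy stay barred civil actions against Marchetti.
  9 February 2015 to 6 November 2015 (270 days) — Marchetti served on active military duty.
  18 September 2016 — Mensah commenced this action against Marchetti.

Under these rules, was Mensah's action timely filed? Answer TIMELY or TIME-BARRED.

TIME-BARRED

The claim accrued on 28 August 2011, when the wrongful act occurred.
Adding the 4 years base period to 28 August 2011 gives a deadline of 28 August 2015, before any tolling.
The automatic bankruptcy stay from 18 February 2014 to 2 June 2014 tolled the period for 104 days, extending the deadline to 10 December 2015.
The period was tolled for 270 days by the defendant's active military service (9 February 2015 to 6 November 2015), pushing the deadline to 5 September 2016.
None of the other events listed affects the running of the period under the stated rules.
Mensah filed on 18 September 2016, after the 5 September 2016 deadline, so the action is time-barred.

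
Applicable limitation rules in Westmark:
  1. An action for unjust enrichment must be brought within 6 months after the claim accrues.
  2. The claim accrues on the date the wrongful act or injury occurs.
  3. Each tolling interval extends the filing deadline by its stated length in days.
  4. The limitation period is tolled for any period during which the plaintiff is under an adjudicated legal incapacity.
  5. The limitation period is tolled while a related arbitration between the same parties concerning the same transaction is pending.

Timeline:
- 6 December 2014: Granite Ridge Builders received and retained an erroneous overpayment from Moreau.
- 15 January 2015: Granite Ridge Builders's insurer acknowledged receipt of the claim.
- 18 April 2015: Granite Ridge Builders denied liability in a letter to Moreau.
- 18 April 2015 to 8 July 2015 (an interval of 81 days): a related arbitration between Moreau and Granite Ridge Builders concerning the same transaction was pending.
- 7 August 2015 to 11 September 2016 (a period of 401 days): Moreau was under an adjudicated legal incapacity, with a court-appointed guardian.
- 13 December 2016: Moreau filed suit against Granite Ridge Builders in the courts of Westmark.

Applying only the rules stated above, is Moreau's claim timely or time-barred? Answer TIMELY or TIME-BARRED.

TIME-BARRED

The limitation period began to run on 6 December 2014.
Adding the 6 months base period to 6 December 2014 gives a deadline of 6 June 2015, before any tolling.
Because the pending related arbitration ran from 18 April 2015 to 8 July 2015, the deadline is extended by 81 days to 26 August 2015.
The period was tolled for 401 days by the plaintiff's legal incapacity (7 August 2015 to 11 September 2016), pushing the deadline to 30 September 2016.
The other events in the timeline have no effect on the limitation period under the stated rules.
Moreau filed on 13 December 2016, after the 30 September 2016 deadline, so the action is time-barred.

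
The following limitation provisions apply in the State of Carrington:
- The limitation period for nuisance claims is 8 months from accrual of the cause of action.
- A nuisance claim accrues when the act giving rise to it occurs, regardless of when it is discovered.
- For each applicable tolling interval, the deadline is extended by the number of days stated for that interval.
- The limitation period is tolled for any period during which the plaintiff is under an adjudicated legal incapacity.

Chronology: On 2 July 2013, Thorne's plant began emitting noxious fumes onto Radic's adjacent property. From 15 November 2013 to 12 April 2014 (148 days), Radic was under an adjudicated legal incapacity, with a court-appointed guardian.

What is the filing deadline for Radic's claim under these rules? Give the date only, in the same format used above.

28 July 2014

The cause of action accrued on 2 July 2013, the date of the act.
Adding the 8 months base period to 2 July 2013 gives a deadline of 2 March 2014, before any tolling.
The plaintiff's legal incapacity from 15 November 2013 to 12 April 2014 tolled the period for 148 days, extending the deadline to 28 July 2014.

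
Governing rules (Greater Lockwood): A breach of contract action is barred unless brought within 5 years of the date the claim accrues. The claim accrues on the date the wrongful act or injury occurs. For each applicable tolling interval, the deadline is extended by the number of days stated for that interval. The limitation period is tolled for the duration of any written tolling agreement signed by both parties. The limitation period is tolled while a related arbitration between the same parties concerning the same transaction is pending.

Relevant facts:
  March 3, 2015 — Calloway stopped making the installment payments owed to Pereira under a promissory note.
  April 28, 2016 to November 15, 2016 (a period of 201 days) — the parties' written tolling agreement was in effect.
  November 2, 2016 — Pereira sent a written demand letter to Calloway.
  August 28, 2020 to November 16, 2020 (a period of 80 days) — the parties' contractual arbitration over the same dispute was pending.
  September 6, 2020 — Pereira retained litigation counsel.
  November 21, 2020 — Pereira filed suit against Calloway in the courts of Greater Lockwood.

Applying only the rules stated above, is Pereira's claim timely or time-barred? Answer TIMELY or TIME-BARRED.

The limitation period began to run on March 3, 2015.
Adding the 5 years base period to March 3, 2015 gives a deadline of March 3, 2020, before any tolling.
The period was tolled for 201 days by the written tolling agreement (April 28, 2016 to November 15, 2016), pushing the deadline to September 20, 2020.
The period was tolled for 80 days by the pending related arbitration (August 28, 2020 to November 16, 2020), pushing the deadline to December 9, 2020.
None of the other events listed affects the running of the period under the stated rules.
Filing on November 21, 2020 beat the December 9, 2020 deadline — the action is timely.

TIMELY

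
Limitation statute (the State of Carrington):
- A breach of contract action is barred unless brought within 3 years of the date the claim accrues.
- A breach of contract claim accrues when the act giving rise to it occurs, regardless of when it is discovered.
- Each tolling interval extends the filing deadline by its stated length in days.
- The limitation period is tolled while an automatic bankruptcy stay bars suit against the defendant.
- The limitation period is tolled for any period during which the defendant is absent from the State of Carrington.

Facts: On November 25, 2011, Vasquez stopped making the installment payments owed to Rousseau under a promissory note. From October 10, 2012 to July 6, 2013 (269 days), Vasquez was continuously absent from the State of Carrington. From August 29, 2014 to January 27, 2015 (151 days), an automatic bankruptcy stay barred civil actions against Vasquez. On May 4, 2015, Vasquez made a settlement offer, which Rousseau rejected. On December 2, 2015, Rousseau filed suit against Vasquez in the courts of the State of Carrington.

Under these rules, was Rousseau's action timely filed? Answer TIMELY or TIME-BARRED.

The claim accrued on November 25, 2011, when the wrongful act occurred.
The untolled deadline — 3 years after November 25, 2011 — is November 25, 2014.
The period was tolled for 269 days by the defendant's absence from the jurisdiction (October 10, 2012 to July 6, 2013), pushing the deadline to August 21, 2015.
The automatic bankruptcy stay from August 29, 2014 to January 27, 2015 tolled the period for 151 days, extending the deadline to January 19, 2016.
The other events in the timeline have no effect on the limitation period under the stated rules.
Filing on December 2, 2015 beat the January 19, 2016 deadline — the action is timely.

TIMELY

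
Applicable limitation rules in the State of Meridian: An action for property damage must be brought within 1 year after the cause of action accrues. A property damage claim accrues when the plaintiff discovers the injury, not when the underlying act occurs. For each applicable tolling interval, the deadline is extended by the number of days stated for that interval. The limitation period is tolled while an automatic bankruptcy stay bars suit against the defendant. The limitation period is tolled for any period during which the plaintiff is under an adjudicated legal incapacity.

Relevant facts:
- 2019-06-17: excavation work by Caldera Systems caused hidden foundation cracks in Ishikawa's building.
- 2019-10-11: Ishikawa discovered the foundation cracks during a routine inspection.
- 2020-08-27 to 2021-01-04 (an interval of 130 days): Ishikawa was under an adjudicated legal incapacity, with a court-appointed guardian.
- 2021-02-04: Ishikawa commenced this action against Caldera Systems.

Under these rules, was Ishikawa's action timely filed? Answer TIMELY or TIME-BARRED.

TIMELY

Under the discovery rule, the claim accrued on 2019-10-11, when Ishikawa discovered the injury — not on the 2019-06-17 date of the underlying act.
The untolled deadline — 1 year after 2019-10-11 — is 2020-10-11.
The period was tolled for 130 days by the plaintiff's legal incapacity (2020-08-27 to 2021-01-04), pushing the deadline to 2021-02-18.
Filing on 2021-02-04 beat the 2021-02-18 deadline — the action is timely.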